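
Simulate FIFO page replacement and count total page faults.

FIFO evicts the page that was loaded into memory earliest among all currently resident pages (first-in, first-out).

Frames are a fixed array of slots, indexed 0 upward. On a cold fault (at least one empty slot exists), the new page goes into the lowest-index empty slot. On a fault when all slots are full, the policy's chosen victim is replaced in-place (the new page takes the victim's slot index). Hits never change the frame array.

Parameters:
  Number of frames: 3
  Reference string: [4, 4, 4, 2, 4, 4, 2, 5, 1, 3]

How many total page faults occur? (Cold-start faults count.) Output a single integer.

Answer: 5

Derivation:
Step 0: ref 4 → FAULT, frames=[4,-,-]
Step 1: ref 4 → HIT, frames=[4,-,-]
Step 2: ref 4 → HIT, frames=[4,-,-]
Step 3: ref 2 → FAULT, frames=[4,2,-]
Step 4: ref 4 → HIT, frames=[4,2,-]
Step 5: ref 4 → HIT, frames=[4,2,-]
Step 6: ref 2 → HIT, frames=[4,2,-]
Step 7: ref 5 → FAULT, frames=[4,2,5]
Step 8: ref 1 → FAULT (evict 4), frames=[1,2,5]
Step 9: ref 3 → FAULT (evict 2), frames=[1,3,5]
Total faults: 5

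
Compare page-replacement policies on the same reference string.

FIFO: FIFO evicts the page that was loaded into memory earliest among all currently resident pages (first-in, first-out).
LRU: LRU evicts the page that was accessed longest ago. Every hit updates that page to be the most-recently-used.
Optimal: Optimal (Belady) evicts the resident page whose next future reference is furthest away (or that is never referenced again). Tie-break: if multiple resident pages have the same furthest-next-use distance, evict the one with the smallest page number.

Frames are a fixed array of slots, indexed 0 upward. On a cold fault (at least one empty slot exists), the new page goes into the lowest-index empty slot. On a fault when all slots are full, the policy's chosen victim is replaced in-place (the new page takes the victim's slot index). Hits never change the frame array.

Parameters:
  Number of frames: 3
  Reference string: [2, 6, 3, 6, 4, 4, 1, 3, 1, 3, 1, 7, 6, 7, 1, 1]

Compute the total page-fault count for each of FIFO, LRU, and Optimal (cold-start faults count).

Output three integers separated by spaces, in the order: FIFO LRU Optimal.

--- FIFO ---
  step 0: ref 2 -> FAULT, frames=[2,-,-] (faults so far: 1)
  step 1: ref 6 -> FAULT, frames=[2,6,-] (faults so far: 2)
  step 2: ref 3 -> FAULT, frames=[2,6,3] (faults so far: 3)
  step 3: ref 6 -> HIT, frames=[2,6,3] (faults so far: 3)
  step 4: ref 4 -> FAULT, evict 2, frames=[4,6,3] (faults so far: 4)
  step 5: ref 4 -> HIT, frames=[4,6,3] (faults so far: 4)
  step 6: ref 1 -> FAULT, evict 6, frames=[4,1,3] (faults so far: 5)
  step 7: ref 3 -> HIT, frames=[4,1,3] (faults so far: 5)
  step 8: ref 1 -> HIT, frames=[4,1,3] (faults so far: 5)
  step 9: ref 3 -> HIT, frames=[4,1,3] (faults so far: 5)
  step 10: ref 1 -> HIT, frames=[4,1,3] (faults so far: 5)
  step 11: ref 7 -> FAULT, evict 3, frames=[4,1,7] (faults so far: 6)
  step 12: ref 6 -> FAULT, evict 4, frames=[6,1,7] (faults so far: 7)
  step 13: ref 7 -> HIT, frames=[6,1,7] (faults so far: 7)
  step 14: ref 1 -> HIT, frames=[6,1,7] (faults so far: 7)
  step 15: ref 1 -> HIT, frames=[6,1,7] (faults so far: 7)
  FIFO total faults: 7
--- LRU ---
  step 0: ref 2 -> FAULT, frames=[2,-,-] (faults so far: 1)
  step 1: ref 6 -> FAULT, frames=[2,6,-] (faults so far: 2)
  step 2: ref 3 -> FAULT, frames=[2,6,3] (faults so far: 3)
  step 3: ref 6 -> HIT, frames=[2,6,3] (faults so far: 3)
  step 4: ref 4 -> FAULT, evict 2, frames=[4,6,3] (faults so far: 4)
  step 5: ref 4 -> HIT, frames=[4,6,3] (faults so far: 4)
  step 6: ref 1 -> FAULT, evict 3, frames=[4,6,1] (faults so far: 5)
  step 7: ref 3 -> FAULT, evict 6, frames=[4,3,1] (faults so far: 6)
  step 8: ref 1 -> HIT, frames=[4,3,1] (faults so far: 6)
  step 9: ref 3 -> HIT, frames=[4,3,1] (faults so far: 6)
  step 10: ref 1 -> HIT, frames=[4,3,1] (faults so far: 6)
  step 11: ref 7 -> FAULT, evict 4, frames=[7,3,1] (faults so far: 7)
  step 12: ref 6 -> FAULT, evict 3, frames=[7,6,1] (faults so far: 8)
  step 13: ref 7 -> HIT, frames=[7,6,1] (faults so far: 8)
  step 14: ref 1 -> HIT, frames=[7,6,1] (faults so far: 8)
  step 15: ref 1 -> HIT, frames=[7,6,1] (faults so far: 8)
  LRU total faults: 8
--- Optimal ---
  step 0: ref 2 -> FAULT, frames=[2,-,-] (faults so far: 1)
  step 1: ref 6 -> FAULT, frames=[2,6,-] (faults so far: 2)
  step 2: ref 3 -> FAULT, frames=[2,6,3] (faults so far: 3)
  step 3: ref 6 -> HIT, frames=[2,6,3] (faults so far: 3)
  step 4: ref 4 -> FAULT, evict 2, frames=[4,6,3] (faults so far: 4)
  step 5: ref 4 -> HIT, frames=[4,6,3] (faults so far: 4)
  step 6: ref 1 -> FAULT, evict 4, frames=[1,6,3] (faults so far: 5)
  step 7: ref 3 -> HIT, frames=[1,6,3] (faults so far: 5)
  step 8: ref 1 -> HIT, frames=[1,6,3] (faults so far: 5)
  step 9: ref 3 -> HIT, frames=[1,6,3] (faults so far: 5)
  step 10: ref 1 -> HIT, frames=[1,6,3] (faults so far: 5)
  step 11: ref 7 -> FAULT, evict 3, frames=[1,6,7] (faults so far: 6)
  step 12: ref 6 -> HIT, frames=[1,6,7] (faults so far: 6)
  step 13: ref 7 -> HIT, frames=[1,6,7] (faults so far: 6)
  step 14: ref 1 -> HIT, frames=[1,6,7] (faults so far: 6)
  step 15: ref 1 -> HIT, frames=[1,6,7] (faults so far: 6)
  Optimal total faults: 6

Answer: 7 8 6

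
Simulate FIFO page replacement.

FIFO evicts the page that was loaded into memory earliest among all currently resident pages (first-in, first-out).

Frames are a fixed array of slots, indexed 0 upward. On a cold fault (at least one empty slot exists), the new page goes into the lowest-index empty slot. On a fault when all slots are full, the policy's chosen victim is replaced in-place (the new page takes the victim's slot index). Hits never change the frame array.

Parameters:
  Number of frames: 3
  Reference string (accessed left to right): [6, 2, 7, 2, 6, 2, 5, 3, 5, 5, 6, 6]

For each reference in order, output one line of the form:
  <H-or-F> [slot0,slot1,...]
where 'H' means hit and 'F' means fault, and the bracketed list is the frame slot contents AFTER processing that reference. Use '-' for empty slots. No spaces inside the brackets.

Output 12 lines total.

F [6,-,-]
F [6,2,-]
F [6,2,7]
H [6,2,7]
H [6,2,7]
H [6,2,7]
F [5,2,7]
F [5,3,7]
H [5,3,7]
H [5,3,7]
F [5,3,6]
H [5,3,6]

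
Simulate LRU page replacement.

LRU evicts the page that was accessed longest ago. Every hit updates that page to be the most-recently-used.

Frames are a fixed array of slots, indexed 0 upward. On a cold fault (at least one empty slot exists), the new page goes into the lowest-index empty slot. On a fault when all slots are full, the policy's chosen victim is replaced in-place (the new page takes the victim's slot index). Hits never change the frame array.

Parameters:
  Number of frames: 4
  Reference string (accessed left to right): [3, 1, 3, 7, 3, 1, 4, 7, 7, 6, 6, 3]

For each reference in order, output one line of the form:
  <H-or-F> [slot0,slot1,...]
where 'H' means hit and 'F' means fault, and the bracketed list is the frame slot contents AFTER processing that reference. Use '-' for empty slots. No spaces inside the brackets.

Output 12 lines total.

F [3,-,-,-]
F [3,1,-,-]
H [3,1,-,-]
F [3,1,7,-]
H [3,1,7,-]
H [3,1,7,-]
F [3,1,7,4]
H [3,1,7,4]
H [3,1,7,4]
F [6,1,7,4]
H [6,1,7,4]
F [6,3,7,4]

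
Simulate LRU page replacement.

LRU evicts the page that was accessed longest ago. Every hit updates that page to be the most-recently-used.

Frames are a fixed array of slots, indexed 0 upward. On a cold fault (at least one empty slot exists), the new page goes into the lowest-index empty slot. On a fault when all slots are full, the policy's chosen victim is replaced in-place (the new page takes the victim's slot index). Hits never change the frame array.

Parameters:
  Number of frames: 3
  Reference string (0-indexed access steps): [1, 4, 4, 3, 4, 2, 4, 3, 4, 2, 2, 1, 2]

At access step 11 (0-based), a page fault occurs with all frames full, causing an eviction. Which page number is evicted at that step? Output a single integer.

Step 0: ref 1 -> FAULT, frames=[1,-,-]
Step 1: ref 4 -> FAULT, frames=[1,4,-]
Step 2: ref 4 -> HIT, frames=[1,4,-]
Step 3: ref 3 -> FAULT, frames=[1,4,3]
Step 4: ref 4 -> HIT, frames=[1,4,3]
Step 5: ref 2 -> FAULT, evict 1, frames=[2,4,3]
Step 6: ref 4 -> HIT, frames=[2,4,3]
Step 7: ref 3 -> HIT, frames=[2,4,3]
Step 8: ref 4 -> HIT, frames=[2,4,3]
Step 9: ref 2 -> HIT, frames=[2,4,3]
Step 10: ref 2 -> HIT, frames=[2,4,3]
Step 11: ref 1 -> FAULT, evict 3, frames=[2,4,1]
At step 11: evicted page 3

Answer: 3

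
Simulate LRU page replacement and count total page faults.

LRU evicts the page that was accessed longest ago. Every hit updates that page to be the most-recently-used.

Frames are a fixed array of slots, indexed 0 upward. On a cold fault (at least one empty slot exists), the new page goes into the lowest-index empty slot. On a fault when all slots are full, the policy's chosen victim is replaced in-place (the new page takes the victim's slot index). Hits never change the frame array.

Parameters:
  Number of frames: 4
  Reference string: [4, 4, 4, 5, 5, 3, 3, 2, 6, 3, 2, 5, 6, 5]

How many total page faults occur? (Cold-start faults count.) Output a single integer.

Step 0: ref 4 → FAULT, frames=[4,-,-,-]
Step 1: ref 4 → HIT, frames=[4,-,-,-]
Step 2: ref 4 → HIT, frames=[4,-,-,-]
Step 3: ref 5 → FAULT, frames=[4,5,-,-]
Step 4: ref 5 → HIT, frames=[4,5,-,-]
Step 5: ref 3 → FAULT, frames=[4,5,3,-]
Step 6: ref 3 → HIT, frames=[4,5,3,-]
Step 7: ref 2 → FAULT, frames=[4,5,3,2]
Step 8: ref 6 → FAULT (evict 4), frames=[6,5,3,2]
Step 9: ref 3 → HIT, frames=[6,5,3,2]
Step 10: ref 2 → HIT, frames=[6,5,3,2]
Step 11: ref 5 → HIT, frames=[6,5,3,2]
Step 12: ref 6 → HIT, frames=[6,5,3,2]
Step 13: ref 5 → HIT, frames=[6,5,3,2]
Total faults: 5

Answer: 5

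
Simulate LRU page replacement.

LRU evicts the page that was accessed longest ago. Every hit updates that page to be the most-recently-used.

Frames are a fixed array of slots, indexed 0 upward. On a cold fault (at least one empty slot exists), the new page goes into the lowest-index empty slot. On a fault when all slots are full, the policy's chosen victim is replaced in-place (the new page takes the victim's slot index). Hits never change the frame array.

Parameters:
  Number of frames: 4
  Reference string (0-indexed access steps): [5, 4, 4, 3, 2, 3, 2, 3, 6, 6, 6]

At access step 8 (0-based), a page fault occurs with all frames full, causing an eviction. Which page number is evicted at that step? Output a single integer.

Answer: 5

Derivation:
Step 0: ref 5 -> FAULT, frames=[5,-,-,-]
Step 1: ref 4 -> FAULT, frames=[5,4,-,-]
Step 2: ref 4 -> HIT, frames=[5,4,-,-]
Step 3: ref 3 -> FAULT, frames=[5,4,3,-]
Step 4: ref 2 -> FAULT, frames=[5,4,3,2]
Step 5: ref 3 -> HIT, frames=[5,4,3,2]
Step 6: ref 2 -> HIT, frames=[5,4,3,2]
Step 7: ref 3 -> HIT, frames=[5,4,3,2]
Step 8: ref 6 -> FAULT, evict 5, frames=[6,4,3,2]
At step 8: evicted page 5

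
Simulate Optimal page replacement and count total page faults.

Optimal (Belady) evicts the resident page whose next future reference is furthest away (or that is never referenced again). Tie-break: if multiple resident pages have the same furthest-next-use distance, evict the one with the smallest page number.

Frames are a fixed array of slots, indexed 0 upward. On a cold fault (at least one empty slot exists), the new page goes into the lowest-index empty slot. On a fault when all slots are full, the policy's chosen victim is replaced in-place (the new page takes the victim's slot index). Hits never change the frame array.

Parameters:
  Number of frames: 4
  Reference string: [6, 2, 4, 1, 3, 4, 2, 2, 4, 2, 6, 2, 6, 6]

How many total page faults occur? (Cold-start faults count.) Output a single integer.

Answer: 5

Derivation:
Step 0: ref 6 → FAULT, frames=[6,-,-,-]
Step 1: ref 2 → FAULT, frames=[6,2,-,-]
Step 2: ref 4 → FAULT, frames=[6,2,4,-]
Step 3: ref 1 → FAULT, frames=[6,2,4,1]
Step 4: ref 3 → FAULT (evict 1), frames=[6,2,4,3]
Step 5: ref 4 → HIT, frames=[6,2,4,3]
Step 6: ref 2 → HIT, frames=[6,2,4,3]
Step 7: ref 2 → HIT, frames=[6,2,4,3]
Step 8: ref 4 → HIT, frames=[6,2,4,3]
Step 9: ref 2 → HIT, frames=[6,2,4,3]
Step 10: ref 6 → HIT, frames=[6,2,4,3]
Step 11: ref 2 → HIT, frames=[6,2,4,3]
Step 12: ref 6 → HIT, frames=[6,2,4,3]
Step 13: ref 6 → HIT, frames=[6,2,4,3]
Total faults: 5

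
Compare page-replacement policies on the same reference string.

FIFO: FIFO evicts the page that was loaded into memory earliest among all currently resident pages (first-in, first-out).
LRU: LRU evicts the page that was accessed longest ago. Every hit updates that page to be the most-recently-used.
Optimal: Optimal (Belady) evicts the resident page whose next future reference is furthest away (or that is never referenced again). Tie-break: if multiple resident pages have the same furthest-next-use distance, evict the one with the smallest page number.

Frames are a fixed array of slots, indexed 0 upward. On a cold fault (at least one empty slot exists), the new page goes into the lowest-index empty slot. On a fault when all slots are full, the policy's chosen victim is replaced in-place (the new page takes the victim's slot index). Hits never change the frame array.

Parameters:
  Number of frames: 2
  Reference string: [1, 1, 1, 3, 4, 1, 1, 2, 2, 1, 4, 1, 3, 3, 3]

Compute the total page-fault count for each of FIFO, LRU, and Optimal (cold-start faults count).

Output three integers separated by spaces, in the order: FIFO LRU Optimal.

--- FIFO ---
  step 0: ref 1 -> FAULT, frames=[1,-] (faults so far: 1)
  step 1: ref 1 -> HIT, frames=[1,-] (faults so far: 1)
  step 2: ref 1 -> HIT, frames=[1,-] (faults so far: 1)
  step 3: ref 3 -> FAULT, frames=[1,3] (faults so far: 2)
  step 4: ref 4 -> FAULT, evict 1, frames=[4,3] (faults so far: 3)
  step 5: ref 1 -> FAULT, evict 3, frames=[4,1] (faults so far: 4)
  step 6: ref 1 -> HIT, frames=[4,1] (faults so far: 4)
  step 7: ref 2 -> FAULT, evict 4, frames=[2,1] (faults so far: 5)
  step 8: ref 2 -> HIT, frames=[2,1] (faults so far: 5)
  step 9: ref 1 -> HIT, frames=[2,1] (faults so far: 5)
  step 10: ref 4 -> FAULT, evict 1, frames=[2,4] (faults so far: 6)
  step 11: ref 1 -> FAULT, evict 2, frames=[1,4] (faults so far: 7)
  step 12: ref 3 -> FAULT, evict 4, frames=[1,3] (faults so far: 8)
  step 13: ref 3 -> HIT, frames=[1,3] (faults so far: 8)
  step 14: ref 3 -> HIT, frames=[1,3] (faults so far: 8)
  FIFO total faults: 8
--- LRU ---
  step 0: ref 1 -> FAULT, frames=[1,-] (faults so far: 1)
  step 1: ref 1 -> HIT, frames=[1,-] (faults so far: 1)
  step 2: ref 1 -> HIT, frames=[1,-] (faults so far: 1)
  step 3: ref 3 -> FAULT, frames=[1,3] (faults so far: 2)
  step 4: ref 4 -> FAULT, evict 1, frames=[4,3] (faults so far: 3)
  step 5: ref 1 -> FAULT, evict 3, frames=[4,1] (faults so far: 4)
  step 6: ref 1 -> HIT, frames=[4,1] (faults so far: 4)
  step 7: ref 2 -> FAULT, evict 4, frames=[2,1] (faults so far: 5)
  step 8: ref 2 -> HIT, frames=[2,1] (faults so far: 5)
  step 9: ref 1 -> HIT, frames=[2,1] (faults so far: 5)
  step 10: ref 4 -> FAULT, evict 2, frames=[4,1] (faults so far: 6)
  step 11: ref 1 -> HIT, frames=[4,1] (faults so far: 6)
  step 12: ref 3 -> FAULT, evict 4, frames=[3,1] (faults so far: 7)
  step 13: ref 3 -> HIT, frames=[3,1] (faults so far: 7)
  step 14: ref 3 -> HIT, frames=[3,1] (faults so far: 7)
  LRU total faults: 7
--- Optimal ---
  step 0: ref 1 -> FAULT, frames=[1,-] (faults so far: 1)
  step 1: ref 1 -> HIT, frames=[1,-] (faults so far: 1)
  step 2: ref 1 -> HIT, frames=[1,-] (faults so far: 1)
  step 3: ref 3 -> FAULT, frames=[1,3] (faults so far: 2)
  step 4: ref 4 -> FAULT, evict 3, frames=[1,4] (faults so far: 3)
  step 5: ref 1 -> HIT, frames=[1,4] (faults so far: 3)
  step 6: ref 1 -> HIT, frames=[1,4] (faults so far: 3)
  step 7: ref 2 -> FAULT, evict 4, frames=[1,2] (faults so far: 4)
  step 8: ref 2 -> HIT, frames=[1,2] (faults so far: 4)
  step 9: ref 1 -> HIT, frames=[1,2] (faults so far: 4)
  step 10: ref 4 -> FAULT, evict 2, frames=[1,4] (faults so far: 5)
  step 11: ref 1 -> HIT, frames=[1,4] (faults so far: 5)
  step 12: ref 3 -> FAULT, evict 1, frames=[3,4] (faults so far: 6)
  step 13: ref 3 -> HIT, frames=[3,4] (faults so far: 6)
  step 14: ref 3 -> HIT, frames=[3,4] (faults so far: 6)
  Optimal total faults: 6

Answer: 8 7 6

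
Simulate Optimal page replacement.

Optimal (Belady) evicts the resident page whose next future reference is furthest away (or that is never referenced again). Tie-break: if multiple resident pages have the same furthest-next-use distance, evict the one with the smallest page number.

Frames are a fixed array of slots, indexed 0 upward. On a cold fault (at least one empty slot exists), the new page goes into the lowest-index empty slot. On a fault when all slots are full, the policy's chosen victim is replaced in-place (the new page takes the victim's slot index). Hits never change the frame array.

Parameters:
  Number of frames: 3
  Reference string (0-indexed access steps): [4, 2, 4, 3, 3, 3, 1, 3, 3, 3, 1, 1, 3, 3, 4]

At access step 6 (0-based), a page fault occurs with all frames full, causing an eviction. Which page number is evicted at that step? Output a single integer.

Answer: 2

Derivation:
Step 0: ref 4 -> FAULT, frames=[4,-,-]
Step 1: ref 2 -> FAULT, frames=[4,2,-]
Step 2: ref 4 -> HIT, frames=[4,2,-]
Step 3: ref 3 -> FAULT, frames=[4,2,3]
Step 4: ref 3 -> HIT, frames=[4,2,3]
Step 5: ref 3 -> HIT, frames=[4,2,3]
Step 6: ref 1 -> FAULT, evict 2, frames=[4,1,3]
At step 6: evicted page 2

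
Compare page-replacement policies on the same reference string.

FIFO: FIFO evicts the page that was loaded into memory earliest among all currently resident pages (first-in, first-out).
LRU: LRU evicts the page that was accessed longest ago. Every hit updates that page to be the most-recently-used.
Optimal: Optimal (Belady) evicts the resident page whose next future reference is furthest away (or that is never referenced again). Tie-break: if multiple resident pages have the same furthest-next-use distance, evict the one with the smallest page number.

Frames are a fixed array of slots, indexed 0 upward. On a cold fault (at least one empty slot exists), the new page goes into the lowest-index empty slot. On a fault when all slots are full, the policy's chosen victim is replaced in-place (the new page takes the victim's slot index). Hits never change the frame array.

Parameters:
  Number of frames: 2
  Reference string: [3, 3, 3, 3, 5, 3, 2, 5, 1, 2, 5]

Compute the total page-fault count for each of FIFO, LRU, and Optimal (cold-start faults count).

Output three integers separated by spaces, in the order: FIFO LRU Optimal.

Answer: 5 7 5

Derivation:
--- FIFO ---
  step 0: ref 3 -> FAULT, frames=[3,-] (faults so far: 1)
  step 1: ref 3 -> HIT, frames=[3,-] (faults so far: 1)
  step 2: ref 3 -> HIT, frames=[3,-] (faults so far: 1)
  step 3: ref 3 -> HIT, frames=[3,-] (faults so far: 1)
  step 4: ref 5 -> FAULT, frames=[3,5] (faults so far: 2)
  step 5: ref 3 -> HIT, frames=[3,5] (faults so far: 2)
  step 6: ref 2 -> FAULT, evict 3, frames=[2,5] (faults so far: 3)
  step 7: ref 5 -> HIT, frames=[2,5] (faults so far: 3)
  step 8: ref 1 -> FAULT, evict 5, frames=[2,1] (faults so far: 4)
  step 9: ref 2 -> HIT, frames=[2,1] (faults so far: 4)
  step 10: ref 5 -> FAULT, evict 2, frames=[5,1] (faults so far: 5)
  FIFO total faults: 5
--- LRU ---
  step 0: ref 3 -> FAULT, frames=[3,-] (faults so far: 1)
  step 1: ref 3 -> HIT, frames=[3,-] (faults so far: 1)
  step 2: ref 3 -> HIT, frames=[3,-] (faults so far: 1)
  step 3: ref 3 -> HIT, frames=[3,-] (faults so far: 1)
  step 4: ref 5 -> FAULT, frames=[3,5] (faults so far: 2)
  step 5: ref 3 -> HIT, frames=[3,5] (faults so far: 2)
  step 6: ref 2 -> FAULT, evict 5, frames=[3,2] (faults so far: 3)
  step 7: ref 5 -> FAULT, evict 3, frames=[5,2] (faults so far: 4)
  step 8: ref 1 -> FAULT, evict 2, frames=[5,1] (faults so far: 5)
  step 9: ref 2 -> FAULT, evict 5, frames=[2,1] (faults so far: 6)
  step 10: ref 5 -> FAULT, evict 1, frames=[2,5] (faults so far: 7)
  LRU total faults: 7
--- Optimal ---
  step 0: ref 3 -> FAULT, frames=[3,-] (faults so far: 1)
  step 1: ref 3 -> HIT, frames=[3,-] (faults so far: 1)
  step 2: ref 3 -> HIT, frames=[3,-] (faults so far: 1)
  step 3: ref 3 -> HIT, frames=[3,-] (faults so far: 1)
  step 4: ref 5 -> FAULT, frames=[3,5] (faults so far: 2)
  step 5: ref 3 -> HIT, frames=[3,5] (faults so far: 2)
  step 6: ref 2 -> FAULT, evict 3, frames=[2,5] (faults so far: 3)
  step 7: ref 5 -> HIT, frames=[2,5] (faults so far: 3)
  step 8: ref 1 -> FAULT, evict 5, frames=[2,1] (faults so far: 4)
  step 9: ref 2 -> HIT, frames=[2,1] (faults so far: 4)
  step 10: ref 5 -> FAULT, evict 1, frames=[2,5] (faults so far: 5)
  Optimal total faults: 5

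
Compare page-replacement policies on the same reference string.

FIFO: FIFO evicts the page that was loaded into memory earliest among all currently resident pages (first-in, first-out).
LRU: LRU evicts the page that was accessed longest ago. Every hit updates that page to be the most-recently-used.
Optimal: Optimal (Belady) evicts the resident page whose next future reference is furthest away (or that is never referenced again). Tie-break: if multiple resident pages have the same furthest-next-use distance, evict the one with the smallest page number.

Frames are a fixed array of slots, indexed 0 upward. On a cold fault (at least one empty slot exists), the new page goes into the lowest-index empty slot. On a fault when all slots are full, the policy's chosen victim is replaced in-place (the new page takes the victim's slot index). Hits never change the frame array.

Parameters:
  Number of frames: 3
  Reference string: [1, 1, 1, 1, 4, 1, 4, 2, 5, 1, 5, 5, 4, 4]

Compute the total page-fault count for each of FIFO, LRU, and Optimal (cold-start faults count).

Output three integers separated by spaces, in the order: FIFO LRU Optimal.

--- FIFO ---
  step 0: ref 1 -> FAULT, frames=[1,-,-] (faults so far: 1)
  step 1: ref 1 -> HIT, frames=[1,-,-] (faults so far: 1)
  step 2: ref 1 -> HIT, frames=[1,-,-] (faults so far: 1)
  step 3: ref 1 -> HIT, frames=[1,-,-] (faults so far: 1)
  step 4: ref 4 -> FAULT, frames=[1,4,-] (faults so far: 2)
  step 5: ref 1 -> HIT, frames=[1,4,-] (faults so far: 2)
  step 6: ref 4 -> HIT, frames=[1,4,-] (faults so far: 2)
  step 7: ref 2 -> FAULT, frames=[1,4,2] (faults so far: 3)
  step 8: ref 5 -> FAULT, evict 1, frames=[5,4,2] (faults so far: 4)
  step 9: ref 1 -> FAULT, evict 4, frames=[5,1,2] (faults so far: 5)
  step 10: ref 5 -> HIT, frames=[5,1,2] (faults so far: 5)
  step 11: ref 5 -> HIT, frames=[5,1,2] (faults so far: 5)
  step 12: ref 4 -> FAULT, evict 2, frames=[5,1,4] (faults so far: 6)
  step 13: ref 4 -> HIT, frames=[5,1,4] (faults so far: 6)
  FIFO total faults: 6
--- LRU ---
  step 0: ref 1 -> FAULT, frames=[1,-,-] (faults so far: 1)
  step 1: ref 1 -> HIT, frames=[1,-,-] (faults so far: 1)
  step 2: ref 1 -> HIT, frames=[1,-,-] (faults so far: 1)
  step 3: ref 1 -> HIT, frames=[1,-,-] (faults so far: 1)
  step 4: ref 4 -> FAULT, frames=[1,4,-] (faults so far: 2)
  step 5: ref 1 -> HIT, frames=[1,4,-] (faults so far: 2)
  step 6: ref 4 -> HIT, frames=[1,4,-] (faults so far: 2)
  step 7: ref 2 -> FAULT, frames=[1,4,2] (faults so far: 3)
  step 8: ref 5 -> FAULT, evict 1, frames=[5,4,2] (faults so far: 4)
  step 9: ref 1 -> FAULT, evict 4, frames=[5,1,2] (faults so far: 5)
  step 10: ref 5 -> HIT, frames=[5,1,2] (faults so far: 5)
  step 11: ref 5 -> HIT, frames=[5,1,2] (faults so far: 5)
  step 12: ref 4 -> FAULT, evict 2, frames=[5,1,4] (faults so far: 6)
  step 13: ref 4 -> HIT, frames=[5,1,4] (faults so far: 6)
  LRU total faults: 6
--- Optimal ---
  step 0: ref 1 -> FAULT, frames=[1,-,-] (faults so far: 1)
  step 1: ref 1 -> HIT, frames=[1,-,-] (faults so far: 1)
  step 2: ref 1 -> HIT, frames=[1,-,-] (faults so far: 1)
  step 3: ref 1 -> HIT, frames=[1,-,-] (faults so far: 1)
  step 4: ref 4 -> FAULT, frames=[1,4,-] (faults so far: 2)
  step 5: ref 1 -> HIT, frames=[1,4,-] (faults so far: 2)
  step 6: ref 4 -> HIT, frames=[1,4,-] (faults so far: 2)
  step 7: ref 2 -> FAULT, frames=[1,4,2] (faults so far: 3)
  step 8: ref 5 -> FAULT, evict 2, frames=[1,4,5] (faults so far: 4)
  step 9: ref 1 -> HIT, frames=[1,4,5] (faults so far: 4)
  step 10: ref 5 -> HIT, frames=[1,4,5] (faults so far: 4)
  step 11: ref 5 -> HIT, frames=[1,4,5] (faults so far: 4)
  step 12: ref 4 -> HIT, frames=[1,4,5] (faults so far: 4)
  step 13: ref 4 -> HIT, frames=[1,4,5] (faults so far: 4)
  Optimal total faults: 4

Answer: 6 6 4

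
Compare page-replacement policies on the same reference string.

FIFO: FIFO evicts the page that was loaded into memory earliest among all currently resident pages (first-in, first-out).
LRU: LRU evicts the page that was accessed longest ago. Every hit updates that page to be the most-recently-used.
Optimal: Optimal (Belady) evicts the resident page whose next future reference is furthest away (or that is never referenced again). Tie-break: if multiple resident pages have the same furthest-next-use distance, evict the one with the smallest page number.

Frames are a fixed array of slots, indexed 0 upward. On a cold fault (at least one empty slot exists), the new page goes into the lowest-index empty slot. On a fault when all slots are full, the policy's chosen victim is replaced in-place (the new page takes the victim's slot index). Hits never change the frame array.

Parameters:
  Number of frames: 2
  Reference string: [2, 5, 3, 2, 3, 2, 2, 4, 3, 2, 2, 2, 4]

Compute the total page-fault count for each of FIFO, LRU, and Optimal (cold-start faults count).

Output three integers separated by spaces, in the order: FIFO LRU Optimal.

Answer: 8 8 5

Derivation:
--- FIFO ---
  step 0: ref 2 -> FAULT, frames=[2,-] (faults so far: 1)
  step 1: ref 5 -> FAULT, frames=[2,5] (faults so far: 2)
  step 2: ref 3 -> FAULT, evict 2, frames=[3,5] (faults so far: 3)
  step 3: ref 2 -> FAULT, evict 5, frames=[3,2] (faults so far: 4)
  step 4: ref 3 -> HIT, frames=[3,2] (faults so far: 4)
  step 5: ref 2 -> HIT, frames=[3,2] (faults so far: 4)
  step 6: ref 2 -> HIT, frames=[3,2] (faults so far: 4)
  step 7: ref 4 -> FAULT, evict 3, frames=[4,2] (faults so far: 5)
  step 8: ref 3 -> FAULT, evict 2, frames=[4,3] (faults so far: 6)
  step 9: ref 2 -> FAULT, evict 4, frames=[2,3] (faults so far: 7)
  step 10: ref 2 -> HIT, frames=[2,3] (faults so far: 7)
  step 11: ref 2 -> HIT, frames=[2,3] (faults so far: 7)
  step 12: ref 4 -> FAULT, evict 3, frames=[2,4] (faults so far: 8)
  FIFO total faults: 8
--- LRU ---
  step 0: ref 2 -> FAULT, frames=[2,-] (faults so far: 1)
  step 1: ref 5 -> FAULT, frames=[2,5] (faults so far: 2)
  step 2: ref 3 -> FAULT, evict 2, frames=[3,5] (faults so far: 3)
  step 3: ref 2 -> FAULT, evict 5, frames=[3,2] (faults so far: 4)
  step 4: ref 3 -> HIT, frames=[3,2] (faults so far: 4)
  step 5: ref 2 -> HIT, frames=[3,2] (faults so far: 4)
  step 6: ref 2 -> HIT, frames=[3,2] (faults so far: 4)
  step 7: ref 4 -> FAULT, evict 3, frames=[4,2] (faults so far: 5)
  step 8: ref 3 -> FAULT, evict 2, frames=[4,3] (faults so far: 6)
  step 9: ref 2 -> FAULT, evict 4, frames=[2,3] (faults so far: 7)
  step 10: ref 2 -> HIT, frames=[2,3] (faults so far: 7)
  step 11: ref 2 -> HIT, frames=[2,3] (faults so far: 7)
  step 12: ref 4 -> FAULT, evict 3, frames=[2,4] (faults so far: 8)
  LRU total faults: 8
--- Optimal ---
  step 0: ref 2 -> FAULT, frames=[2,-] (faults so far: 1)
  step 1: ref 5 -> FAULT, frames=[2,5] (faults so far: 2)
  step 2: ref 3 -> FAULT, evict 5, frames=[2,3] (faults so far: 3)
  step 3: ref 2 -> HIT, frames=[2,3] (faults so far: 3)
  step 4: ref 3 -> HIT, frames=[2,3] (faults so far: 3)
  step 5: ref 2 -> HIT, frames=[2,3] (faults so far: 3)
  step 6: ref 2 -> HIT, frames=[2,3] (faults so far: 3)
  step 7: ref 4 -> FAULT, evict 2, frames=[4,3] (faults so far: 4)
  step 8: ref 3 -> HIT, frames=[4,3] (faults so far: 4)
  step 9: ref 2 -> FAULT, evict 3, frames=[4,2] (faults so far: 5)
  step 10: ref 2 -> HIT, frames=[4,2] (faults so far: 5)
  step 11: ref 2 -> HIT, frames=[4,2] (faults so far: 5)
  step 12: ref 4 -> HIT, frames=[4,2] (faults so far: 5)
  Optimal total faults: 5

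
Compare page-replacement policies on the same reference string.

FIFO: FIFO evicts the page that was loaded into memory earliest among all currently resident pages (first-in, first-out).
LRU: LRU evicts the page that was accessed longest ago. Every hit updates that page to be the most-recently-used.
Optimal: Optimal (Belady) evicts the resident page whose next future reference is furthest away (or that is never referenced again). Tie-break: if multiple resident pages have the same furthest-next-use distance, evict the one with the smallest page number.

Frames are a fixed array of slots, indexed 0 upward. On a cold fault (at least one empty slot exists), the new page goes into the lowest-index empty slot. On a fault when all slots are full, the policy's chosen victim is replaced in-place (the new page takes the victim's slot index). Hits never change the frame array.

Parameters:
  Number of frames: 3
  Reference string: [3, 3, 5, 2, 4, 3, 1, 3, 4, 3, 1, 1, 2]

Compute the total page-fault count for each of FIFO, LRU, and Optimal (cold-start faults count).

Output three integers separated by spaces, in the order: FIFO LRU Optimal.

Answer: 7 7 6

Derivation:
--- FIFO ---
  step 0: ref 3 -> FAULT, frames=[3,-,-] (faults so far: 1)
  step 1: ref 3 -> HIT, frames=[3,-,-] (faults so far: 1)
  step 2: ref 5 -> FAULT, frames=[3,5,-] (faults so far: 2)
  step 3: ref 2 -> FAULT, frames=[3,5,2] (faults so far: 3)
  step 4: ref 4 -> FAULT, evict 3, frames=[4,5,2] (faults so far: 4)
  step 5: ref 3 -> FAULT, evict 5, frames=[4,3,2] (faults so far: 5)
  step 6: ref 1 -> FAULT, evict 2, frames=[4,3,1] (faults so far: 6)
  step 7: ref 3 -> HIT, frames=[4,3,1] (faults so far: 6)
  step 8: ref 4 -> HIT, frames=[4,3,1] (faults so far: 6)
  step 9: ref 3 -> HIT, frames=[4,3,1] (faults so far: 6)
  step 10: ref 1 -> HIT, frames=[4,3,1] (faults so far: 6)
  step 11: ref 1 -> HIT, frames=[4,3,1] (faults so far: 6)
  step 12: ref 2 -> FAULT, evict 4, frames=[2,3,1] (faults so far: 7)
  FIFO total faults: 7
--- LRU ---
  step 0: ref 3 -> FAULT, frames=[3,-,-] (faults so far: 1)
  step 1: ref 3 -> HIT, frames=[3,-,-] (faults so far: 1)
  step 2: ref 5 -> FAULT, frames=[3,5,-] (faults so far: 2)
  step 3: ref 2 -> FAULT, frames=[3,5,2] (faults so far: 3)
  step 4: ref 4 -> FAULT, evict 3, frames=[4,5,2] (faults so far: 4)
  step 5: ref 3 -> FAULT, evict 5, frames=[4,3,2] (faults so far: 5)
  step 6: ref 1 -> FAULT, evict 2, frames=[4,3,1] (faults so far: 6)
  step 7: ref 3 -> HIT, frames=[4,3,1] (faults so far: 6)
  step 8: ref 4 -> HIT, frames=[4,3,1] (faults so far: 6)
  step 9: ref 3 -> HIT, frames=[4,3,1] (faults so far: 6)
  step 10: ref 1 -> HIT, frames=[4,3,1] (faults so far: 6)
  step 11: ref 1 -> HIT, frames=[4,3,1] (faults so far: 6)
  step 12: ref 2 -> FAULT, evict 4, frames=[2,3,1] (faults so far: 7)
  LRU total faults: 7
--- Optimal ---
  step 0: ref 3 -> FAULT, frames=[3,-,-] (faults so far: 1)
  step 1: ref 3 -> HIT, frames=[3,-,-] (faults so far: 1)
  step 2: ref 5 -> FAULT, frames=[3,5,-] (faults so far: 2)
  step 3: ref 2 -> FAULT, frames=[3,5,2] (faults so far: 3)
  step 4: ref 4 -> FAULT, evict 5, frames=[3,4,2] (faults so far: 4)
  step 5: ref 3 -> HIT, frames=[3,4,2] (faults so far: 4)
  step 6: ref 1 -> FAULT, evict 2, frames=[3,4,1] (faults so far: 5)
  step 7: ref 3 -> HIT, frames=[3,4,1] (faults so far: 5)
  step 8: ref 4 -> HIT, frames=[3,4,1] (faults so far: 5)
  step 9: ref 3 -> HIT, frames=[3,4,1] (faults so far: 5)
  step 10: ref 1 -> HIT, frames=[3,4,1] (faults so far: 5)
  step 11: ref 1 -> HIT, frames=[3,4,1] (faults so far: 5)
  step 12: ref 2 -> FAULT, evict 1, frames=[3,4,2] (faults so far: 6)
  Optimal total faults: 6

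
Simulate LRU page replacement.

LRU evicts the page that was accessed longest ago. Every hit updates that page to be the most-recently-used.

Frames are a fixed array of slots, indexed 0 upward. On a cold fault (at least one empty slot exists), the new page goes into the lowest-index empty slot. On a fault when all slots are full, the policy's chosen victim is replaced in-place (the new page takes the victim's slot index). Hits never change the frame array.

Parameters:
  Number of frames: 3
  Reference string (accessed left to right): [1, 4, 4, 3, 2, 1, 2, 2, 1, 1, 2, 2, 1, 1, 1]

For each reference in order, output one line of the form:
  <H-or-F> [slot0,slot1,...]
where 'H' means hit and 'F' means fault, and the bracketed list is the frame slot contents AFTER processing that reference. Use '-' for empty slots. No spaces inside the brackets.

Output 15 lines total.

F [1,-,-]
F [1,4,-]
H [1,4,-]
F [1,4,3]
F [2,4,3]
F [2,1,3]
H [2,1,3]
H [2,1,3]
H [2,1,3]
H [2,1,3]
H [2,1,3]
H [2,1,3]
H [2,1,3]
H [2,1,3]
H [2,1,3]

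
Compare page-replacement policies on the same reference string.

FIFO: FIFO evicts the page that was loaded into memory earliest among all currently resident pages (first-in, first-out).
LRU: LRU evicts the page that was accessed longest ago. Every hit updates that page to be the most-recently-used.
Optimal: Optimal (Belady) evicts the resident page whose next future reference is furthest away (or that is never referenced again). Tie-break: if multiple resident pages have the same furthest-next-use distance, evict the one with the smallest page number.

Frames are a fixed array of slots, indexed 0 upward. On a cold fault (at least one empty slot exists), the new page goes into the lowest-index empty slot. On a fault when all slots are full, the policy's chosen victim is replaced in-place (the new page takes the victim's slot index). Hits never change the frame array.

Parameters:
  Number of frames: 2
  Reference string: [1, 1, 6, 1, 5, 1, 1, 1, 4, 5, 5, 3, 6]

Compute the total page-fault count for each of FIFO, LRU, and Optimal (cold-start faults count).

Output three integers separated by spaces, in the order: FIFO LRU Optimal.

--- FIFO ---
  step 0: ref 1 -> FAULT, frames=[1,-] (faults so far: 1)
  step 1: ref 1 -> HIT, frames=[1,-] (faults so far: 1)
  step 2: ref 6 -> FAULT, frames=[1,6] (faults so far: 2)
  step 3: ref 1 -> HIT, frames=[1,6] (faults so far: 2)
  step 4: ref 5 -> FAULT, evict 1, frames=[5,6] (faults so far: 3)
  step 5: ref 1 -> FAULT, evict 6, frames=[5,1] (faults so far: 4)
  step 6: ref 1 -> HIT, frames=[5,1] (faults so far: 4)
  step 7: ref 1 -> HIT, frames=[5,1] (faults so far: 4)
  step 8: ref 4 -> FAULT, evict 5, frames=[4,1] (faults so far: 5)
  step 9: ref 5 -> FAULT, evict 1, frames=[4,5] (faults so far: 6)
  step 10: ref 5 -> HIT, frames=[4,5] (faults so far: 6)
  step 11: ref 3 -> FAULT, evict 4, frames=[3,5] (faults so far: 7)
  step 12: ref 6 -> FAULT, evict 5, frames=[3,6] (faults so far: 8)
  FIFO total faults: 8
--- LRU ---
  step 0: ref 1 -> FAULT, frames=[1,-] (faults so far: 1)
  step 1: ref 1 -> HIT, frames=[1,-] (faults so far: 1)
  step 2: ref 6 -> FAULT, frames=[1,6] (faults so far: 2)
  step 3: ref 1 -> HIT, frames=[1,6] (faults so far: 2)
  step 4: ref 5 -> FAULT, evict 6, frames=[1,5] (faults so far: 3)
  step 5: ref 1 -> HIT, frames=[1,5] (faults so far: 3)
  step 6: ref 1 -> HIT, frames=[1,5] (faults so far: 3)
  step 7: ref 1 -> HIT, frames=[1,5] (faults so far: 3)
  step 8: ref 4 -> FAULT, evict 5, frames=[1,4] (faults so far: 4)
  step 9: ref 5 -> FAULT, evict 1, frames=[5,4] (faults so far: 5)
  step 10: ref 5 -> HIT, frames=[5,4] (faults so far: 5)
  step 11: ref 3 -> FAULT, evict 4, frames=[5,3] (faults so far: 6)
  step 12: ref 6 -> FAULT, evict 5, frames=[6,3] (faults so far: 7)
  LRU total faults: 7
--- Optimal ---
  step 0: ref 1 -> FAULT, frames=[1,-] (faults so far: 1)
  step 1: ref 1 -> HIT, frames=[1,-] (faults so far: 1)
  step 2: ref 6 -> FAULT, frames=[1,6] (faults so far: 2)
  step 3: ref 1 -> HIT, frames=[1,6] (faults so far: 2)
  step 4: ref 5 -> FAULT, evict 6, frames=[1,5] (faults so far: 3)
  step 5: ref 1 -> HIT, frames=[1,5] (faults so far: 3)
  step 6: ref 1 -> HIT, frames=[1,5] (faults so far: 3)
  step 7: ref 1 -> HIT, frames=[1,5] (faults so far: 3)
  step 8: ref 4 -> FAULT, evict 1, frames=[4,5] (faults so far: 4)
  step 9: ref 5 -> HIT, frames=[4,5] (faults so far: 4)
  step 10: ref 5 -> HIT, frames=[4,5] (faults so far: 4)
  step 11: ref 3 -> FAULT, evict 4, frames=[3,5] (faults so far: 5)
  step 12: ref 6 -> FAULT, evict 3, frames=[6,5] (faults so far: 6)
  Optimal total faults: 6

Answer: 8 7 6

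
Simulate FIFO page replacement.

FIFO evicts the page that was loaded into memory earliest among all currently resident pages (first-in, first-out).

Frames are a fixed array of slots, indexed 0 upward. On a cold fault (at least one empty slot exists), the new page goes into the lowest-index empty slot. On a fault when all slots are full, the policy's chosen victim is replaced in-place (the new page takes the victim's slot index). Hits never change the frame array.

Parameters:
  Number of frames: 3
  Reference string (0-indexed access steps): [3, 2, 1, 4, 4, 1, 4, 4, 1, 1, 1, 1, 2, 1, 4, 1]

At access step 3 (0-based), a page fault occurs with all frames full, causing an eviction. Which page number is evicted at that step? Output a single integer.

Step 0: ref 3 -> FAULT, frames=[3,-,-]
Step 1: ref 2 -> FAULT, frames=[3,2,-]
Step 2: ref 1 -> FAULT, frames=[3,2,1]
Step 3: ref 4 -> FAULT, evict 3, frames=[4,2,1]
At step 3: evicted page 3

Answer: 3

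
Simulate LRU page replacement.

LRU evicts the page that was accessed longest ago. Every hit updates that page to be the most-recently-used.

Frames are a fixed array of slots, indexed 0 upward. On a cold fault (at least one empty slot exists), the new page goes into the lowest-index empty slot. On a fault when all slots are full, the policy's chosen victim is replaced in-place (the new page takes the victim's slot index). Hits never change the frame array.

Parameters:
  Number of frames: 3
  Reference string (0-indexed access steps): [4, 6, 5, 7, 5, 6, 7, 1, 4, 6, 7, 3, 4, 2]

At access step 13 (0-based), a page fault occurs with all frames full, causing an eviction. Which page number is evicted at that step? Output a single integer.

Answer: 7

Derivation:
Step 0: ref 4 -> FAULT, frames=[4,-,-]
Step 1: ref 6 -> FAULT, frames=[4,6,-]
Step 2: ref 5 -> FAULT, frames=[4,6,5]
Step 3: ref 7 -> FAULT, evict 4, frames=[7,6,5]
Step 4: ref 5 -> HIT, frames=[7,6,5]
Step 5: ref 6 -> HIT, frames=[7,6,5]
Step 6: ref 7 -> HIT, frames=[7,6,5]
Step 7: ref 1 -> FAULT, evict 5, frames=[7,6,1]
Step 8: ref 4 -> FAULT, evict 6, frames=[7,4,1]
Step 9: ref 6 -> FAULT, evict 7, frames=[6,4,1]
Step 10: ref 7 -> FAULT, evict 1, frames=[6,4,7]
Step 11: ref 3 -> FAULT, evict 4, frames=[6,3,7]
Step 12: ref 4 -> FAULT, evict 6, frames=[4,3,7]
Step 13: ref 2 -> FAULT, evict 7, frames=[4,3,2]
At step 13: evicted page 7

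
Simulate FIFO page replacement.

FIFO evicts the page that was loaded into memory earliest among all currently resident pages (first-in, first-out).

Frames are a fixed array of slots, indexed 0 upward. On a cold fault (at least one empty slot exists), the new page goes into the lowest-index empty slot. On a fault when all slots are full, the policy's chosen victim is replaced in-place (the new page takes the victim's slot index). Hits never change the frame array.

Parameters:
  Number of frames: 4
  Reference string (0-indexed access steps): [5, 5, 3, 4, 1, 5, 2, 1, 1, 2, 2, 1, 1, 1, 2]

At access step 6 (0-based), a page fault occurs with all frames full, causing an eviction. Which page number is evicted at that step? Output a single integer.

Step 0: ref 5 -> FAULT, frames=[5,-,-,-]
Step 1: ref 5 -> HIT, frames=[5,-,-,-]
Step 2: ref 3 -> FAULT, frames=[5,3,-,-]
Step 3: ref 4 -> FAULT, frames=[5,3,4,-]
Step 4: ref 1 -> FAULT, frames=[5,3,4,1]
Step 5: ref 5 -> HIT, frames=[5,3,4,1]
Step 6: ref 2 -> FAULT, evict 5, frames=[2,3,4,1]
At step 6: evicted page 5

Answer: 5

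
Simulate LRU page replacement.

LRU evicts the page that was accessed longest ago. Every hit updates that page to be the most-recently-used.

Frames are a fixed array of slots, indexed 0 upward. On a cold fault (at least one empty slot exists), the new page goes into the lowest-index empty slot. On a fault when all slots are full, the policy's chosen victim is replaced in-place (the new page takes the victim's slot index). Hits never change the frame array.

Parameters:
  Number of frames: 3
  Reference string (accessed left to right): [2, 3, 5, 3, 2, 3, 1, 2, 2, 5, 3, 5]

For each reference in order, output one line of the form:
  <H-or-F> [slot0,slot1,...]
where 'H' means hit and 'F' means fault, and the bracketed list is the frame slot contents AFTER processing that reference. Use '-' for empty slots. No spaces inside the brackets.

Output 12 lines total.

F [2,-,-]
F [2,3,-]
F [2,3,5]
H [2,3,5]
H [2,3,5]
H [2,3,5]
F [2,3,1]
H [2,3,1]
H [2,3,1]
F [2,5,1]
F [2,5,3]
H [2,5,3]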